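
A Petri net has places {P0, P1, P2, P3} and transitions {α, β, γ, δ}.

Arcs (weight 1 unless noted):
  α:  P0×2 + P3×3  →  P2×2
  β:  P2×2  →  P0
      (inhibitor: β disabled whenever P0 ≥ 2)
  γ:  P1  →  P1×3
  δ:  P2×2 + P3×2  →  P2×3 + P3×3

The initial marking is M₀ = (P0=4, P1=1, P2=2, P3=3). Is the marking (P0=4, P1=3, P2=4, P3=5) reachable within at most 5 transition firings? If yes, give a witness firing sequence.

step 1: fire γ:  (P0=4, P1=1, P2=2, P3=3) → (P0=4, P1=3, P2=2, P3=3)
step 2: fire δ:  (P0=4, P1=3, P2=2, P3=3) → (P0=4, P1=3, P2=3, P3=4)
step 3: fire δ:  (P0=4, P1=3, P2=3, P3=4) → (P0=4, P1=3, P2=4, P3=5)

YES — reachable via ⟨γ, δ, δ⟩ (3 firings)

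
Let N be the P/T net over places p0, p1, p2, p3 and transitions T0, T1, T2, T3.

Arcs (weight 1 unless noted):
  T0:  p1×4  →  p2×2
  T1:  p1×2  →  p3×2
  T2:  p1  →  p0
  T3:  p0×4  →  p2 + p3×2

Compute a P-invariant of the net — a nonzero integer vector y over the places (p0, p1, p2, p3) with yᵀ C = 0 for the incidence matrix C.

y = (p0:1, p1:1, p2:2, p3:1)

Incidence matrix C (rows=places, cols=transitions):
       T0   T1   T2   T3
   p0   0    0    1   -4
   p1  -4   -2   -1    0
   p2   2    0    0    1
   p3   0    2    0    2

Candidate y = [1, 1, 2, 1]; check y·C column-wise:
  col T0: 1·0 + 1·-4 + 2·2 + 1·0 = 0
  col T1: 1·0 + 1·-2 + 2·0 + 1·2 = 0
  col T2: 1·1 + 1·-1 + 2·0 + 1·0 = 0
  col T3: 1·-4 + 1·0 + 2·1 + 1·2 = 0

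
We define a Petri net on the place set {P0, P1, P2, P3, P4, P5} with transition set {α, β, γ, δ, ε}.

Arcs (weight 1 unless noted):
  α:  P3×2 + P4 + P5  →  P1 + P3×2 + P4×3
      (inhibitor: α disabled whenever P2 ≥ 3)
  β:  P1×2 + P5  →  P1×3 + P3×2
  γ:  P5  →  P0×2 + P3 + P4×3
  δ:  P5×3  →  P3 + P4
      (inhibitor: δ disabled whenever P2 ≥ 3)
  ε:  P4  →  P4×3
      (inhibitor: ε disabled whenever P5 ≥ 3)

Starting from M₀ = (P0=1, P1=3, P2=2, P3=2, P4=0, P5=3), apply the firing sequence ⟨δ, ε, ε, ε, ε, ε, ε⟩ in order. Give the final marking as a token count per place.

(P0=1, P1=3, P2=2, P3=3, P4=13, P5=0)

step 1: fire δ:  (P0=1, P1=3, P2=2, P3=2, P4=0, P5=3) → (P0=1, P1=3, P2=2, P3=3, P4=1, P5=0)
step 2: fire ε:  (P0=1, P1=3, P2=2, P3=3, P4=1, P5=0) → (P0=1, P1=3, P2=2, P3=3, P4=3, P5=0)
step 3: fire ε:  (P0=1, P1=3, P2=2, P3=3, P4=3, P5=0) → (P0=1, P1=3, P2=2, P3=3, P4=5, P5=0)
step 4: fire ε:  (P0=1, P1=3, P2=2, P3=3, P4=5, P5=0) → (P0=1, P1=3, P2=2, P3=3, P4=7, P5=0)
step 5: fire ε:  (P0=1, P1=3, P2=2, P3=3, P4=7, P5=0) → (P0=1, P1=3, P2=2, P3=3, P4=9, P5=0)
step 6: fire ε:  (P0=1, P1=3, P2=2, P3=3, P4=9, P5=0) → (P0=1, P1=3, P2=2, P3=3, P4=11, P5=0)
step 7: fire ε:  (P0=1, P1=3, P2=2, P3=3, P4=11, P5=0) → (P0=1, P1=3, P2=2, P3=3, P4=13, P5=0)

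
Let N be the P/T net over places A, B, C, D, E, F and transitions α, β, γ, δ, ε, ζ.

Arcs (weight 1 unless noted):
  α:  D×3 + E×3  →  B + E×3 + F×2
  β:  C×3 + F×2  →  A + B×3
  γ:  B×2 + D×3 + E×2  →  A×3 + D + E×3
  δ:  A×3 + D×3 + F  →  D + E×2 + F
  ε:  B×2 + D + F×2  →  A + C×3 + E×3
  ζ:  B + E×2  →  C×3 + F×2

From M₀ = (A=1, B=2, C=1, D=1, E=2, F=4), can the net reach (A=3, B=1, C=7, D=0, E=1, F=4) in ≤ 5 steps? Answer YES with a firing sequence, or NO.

YES — reachable via ⟨ε, β, ζ, ζ⟩ (4 firings)

step 1: fire ε:  (A=1, B=2, C=1, D=1, E=2, F=4) → (A=2, B=0, C=4, D=0, E=5, F=2)
step 2: fire β:  (A=2, B=0, C=4, D=0, E=5, F=2) → (A=3, B=3, C=1, D=0, E=5, F=0)
step 3: fire ζ:  (A=3, B=3, C=1, D=0, E=5, F=0) → (A=3, B=2, C=4, D=0, E=3, F=2)
step 4: fire ζ:  (A=3, B=2, C=4, D=0, E=3, F=2) → (A=3, B=1, C=7, D=0, E=1, F=4)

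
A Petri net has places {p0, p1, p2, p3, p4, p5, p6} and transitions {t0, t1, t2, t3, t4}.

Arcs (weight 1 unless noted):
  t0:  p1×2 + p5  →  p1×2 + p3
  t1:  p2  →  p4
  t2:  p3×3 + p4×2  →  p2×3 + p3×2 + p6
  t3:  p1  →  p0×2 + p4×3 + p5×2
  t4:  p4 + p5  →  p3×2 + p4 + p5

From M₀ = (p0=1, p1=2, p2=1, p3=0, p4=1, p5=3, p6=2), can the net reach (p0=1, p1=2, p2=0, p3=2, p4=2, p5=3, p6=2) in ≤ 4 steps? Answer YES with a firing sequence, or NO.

step 1: fire t1:  (p0=1, p1=2, p2=1, p3=0, p4=1, p5=3, p6=2) → (p0=1, p1=2, p2=0, p3=0, p4=2, p5=3, p6=2)
step 2: fire t4:  (p0=1, p1=2, p2=0, p3=0, p4=2, p5=3, p6=2) → (p0=1, p1=2, p2=0, p3=2, p4=2, p5=3, p6=2)

YES — reachable via ⟨t1, t4⟩ (2 firings)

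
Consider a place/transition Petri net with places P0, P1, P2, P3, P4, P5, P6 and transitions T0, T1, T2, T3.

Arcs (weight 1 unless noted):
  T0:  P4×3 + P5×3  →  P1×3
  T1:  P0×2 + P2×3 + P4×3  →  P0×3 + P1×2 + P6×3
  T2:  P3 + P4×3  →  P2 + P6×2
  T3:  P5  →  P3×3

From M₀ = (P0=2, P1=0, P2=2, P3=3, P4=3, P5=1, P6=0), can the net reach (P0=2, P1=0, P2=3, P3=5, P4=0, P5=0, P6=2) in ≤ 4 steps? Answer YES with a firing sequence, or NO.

step 1: fire T2:  (P0=2, P1=0, P2=2, P3=3, P4=3, P5=1, P6=0) → (P0=2, P1=0, P2=3, P3=2, P4=0, P5=1, P6=2)
step 2: fire T3:  (P0=2, P1=0, P2=3, P3=2, P4=0, P5=1, P6=2) → (P0=2, P1=0, P2=3, P3=5, P4=0, P5=0, P6=2)

YES — reachable via ⟨T2, T3⟩ (2 firings)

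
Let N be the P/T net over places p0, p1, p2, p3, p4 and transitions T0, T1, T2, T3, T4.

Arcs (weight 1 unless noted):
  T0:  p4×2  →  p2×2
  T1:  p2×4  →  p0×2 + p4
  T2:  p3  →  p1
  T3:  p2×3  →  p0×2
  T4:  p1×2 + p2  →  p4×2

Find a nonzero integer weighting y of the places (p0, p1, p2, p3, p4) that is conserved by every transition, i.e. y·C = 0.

Incidence matrix C (rows=places, cols=transitions):
       T0   T1   T2   T3   T4
   p0   0    2    0    2    0
   p1   0    0    1    0   -2
   p2   2   -4    0   -3   -1
   p3   0    0   -1    0    0
   p4  -2    1    0    0    2

Candidate y = [3, 1, 2, 1, 2]; check y·C column-wise:
  col T0: 3·0 + 1·0 + 2·2 + 1·0 + 2·-2 = 0
  col T1: 3·2 + 1·0 + 2·-4 + 1·0 + 2·1 = 0
  col T2: 3·0 + 1·1 + 2·0 + 1·-1 + 2·0 = 0
  col T3: 3·2 + 1·0 + 2·-3 + 1·0 + 2·0 = 0
  col T4: 3·0 + 1·-2 + 2·-1 + 1·0 + 2·2 = 0

y = (p0:3, p1:1, p2:2, p3:1, p4:2)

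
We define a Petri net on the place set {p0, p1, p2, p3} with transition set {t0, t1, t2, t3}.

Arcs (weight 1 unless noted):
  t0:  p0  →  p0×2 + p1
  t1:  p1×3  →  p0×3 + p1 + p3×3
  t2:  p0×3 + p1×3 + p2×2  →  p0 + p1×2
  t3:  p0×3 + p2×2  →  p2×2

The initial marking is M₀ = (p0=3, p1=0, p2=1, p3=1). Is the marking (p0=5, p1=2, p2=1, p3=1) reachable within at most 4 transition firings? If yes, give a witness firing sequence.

step 1: fire t0:  (p0=3, p1=0, p2=1, p3=1) → (p0=4, p1=1, p2=1, p3=1)
step 2: fire t0:  (p0=4, p1=1, p2=1, p3=1) → (p0=5, p1=2, p2=1, p3=1)

YES — reachable via ⟨t0, t0⟩ (2 firings)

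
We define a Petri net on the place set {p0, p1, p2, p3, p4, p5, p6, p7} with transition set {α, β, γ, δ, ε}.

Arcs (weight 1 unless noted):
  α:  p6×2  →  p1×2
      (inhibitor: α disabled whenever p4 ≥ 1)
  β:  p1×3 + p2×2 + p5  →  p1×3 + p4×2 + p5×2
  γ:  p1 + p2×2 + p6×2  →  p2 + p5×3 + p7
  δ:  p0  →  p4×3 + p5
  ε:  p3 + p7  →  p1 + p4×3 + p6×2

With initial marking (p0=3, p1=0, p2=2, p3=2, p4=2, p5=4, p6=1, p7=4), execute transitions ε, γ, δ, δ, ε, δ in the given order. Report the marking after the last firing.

(p0=0, p1=1, p2=1, p3=0, p4=17, p5=10, p6=3, p7=3)

step 1: fire ε:  (p0=3, p1=0, p2=2, p3=2, p4=2, p5=4, p6=1, p7=4) → (p0=3, p1=1, p2=2, p3=1, p4=5, p5=4, p6=3, p7=3)
step 2: fire γ:  (p0=3, p1=1, p2=2, p3=1, p4=5, p5=4, p6=3, p7=3) → (p0=3, p1=0, p2=1, p3=1, p4=5, p5=7, p6=1, p7=4)
step 3: fire δ:  (p0=3, p1=0, p2=1, p3=1, p4=5, p5=7, p6=1, p7=4) → (p0=2, p1=0, p2=1, p3=1, p4=8, p5=8, p6=1, p7=4)
step 4: fire δ:  (p0=2, p1=0, p2=1, p3=1, p4=8, p5=8, p6=1, p7=4) → (p0=1, p1=0, p2=1, p3=1, p4=11, p5=9, p6=1, p7=4)
step 5: fire ε:  (p0=1, p1=0, p2=1, p3=1, p4=11, p5=9, p6=1, p7=4) → (p0=1, p1=1, p2=1, p3=0, p4=14, p5=9, p6=3, p7=3)
step 6: fire δ:  (p0=1, p1=1, p2=1, p3=0, p4=14, p5=9, p6=3, p7=3) → (p0=0, p1=1, p2=1, p3=0, p4=17, p5=10, p6=3, p7=3)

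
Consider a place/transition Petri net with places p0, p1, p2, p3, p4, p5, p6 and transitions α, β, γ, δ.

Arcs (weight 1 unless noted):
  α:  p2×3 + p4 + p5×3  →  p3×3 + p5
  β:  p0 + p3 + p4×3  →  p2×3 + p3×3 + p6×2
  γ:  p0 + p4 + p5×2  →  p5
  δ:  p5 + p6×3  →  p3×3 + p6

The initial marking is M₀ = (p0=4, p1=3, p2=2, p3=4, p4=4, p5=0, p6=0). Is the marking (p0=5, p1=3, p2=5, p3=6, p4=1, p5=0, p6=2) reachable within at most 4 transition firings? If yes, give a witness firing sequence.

depth 0: 1 marking
depth 1: 2 markings reached so far
depth 2: 2 markings reached so far
(frontier empty at depth 2; search complete)
target is not among the 2 markings reachable within 4 steps

NO — not reachable within 4 firings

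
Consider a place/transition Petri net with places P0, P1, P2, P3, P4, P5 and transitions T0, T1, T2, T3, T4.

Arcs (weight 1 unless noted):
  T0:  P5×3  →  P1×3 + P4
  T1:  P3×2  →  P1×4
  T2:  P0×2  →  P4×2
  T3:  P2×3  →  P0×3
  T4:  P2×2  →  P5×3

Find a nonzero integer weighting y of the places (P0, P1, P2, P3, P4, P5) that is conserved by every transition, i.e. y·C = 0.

y = (P0:3, P1:1, P2:3, P3:2, P4:3, P5:2)

Incidence matrix C (rows=places, cols=transitions):
       T0   T1   T2   T3   T4
   P0   0    0   -2    3    0
   P1   3    4    0    0    0
   P2   0    0    0   -3   -2
   P3   0   -2    0    0    0
   P4   1    0    2    0    0
   P5  -3    0    0    0    3

Candidate y = [3, 1, 3, 2, 3, 2]; check y·C column-wise:
  col T0: 3·0 + 1·3 + 3·0 + 2·0 + 3·1 + 2·-3 = 0
  col T1: 3·0 + 1·4 + 3·0 + 2·-2 + 3·0 + 2·0 = 0
  col T2: 3·-2 + 1·0 + 3·0 + 2·0 + 3·2 + 2·0 = 0
  col T3: 3·3 + 1·0 + 3·-3 + 2·0 + 3·0 + 2·0 = 0
  col T4: 3·0 + 1·0 + 3·-2 + 2·0 + 3·0 + 2·3 = 0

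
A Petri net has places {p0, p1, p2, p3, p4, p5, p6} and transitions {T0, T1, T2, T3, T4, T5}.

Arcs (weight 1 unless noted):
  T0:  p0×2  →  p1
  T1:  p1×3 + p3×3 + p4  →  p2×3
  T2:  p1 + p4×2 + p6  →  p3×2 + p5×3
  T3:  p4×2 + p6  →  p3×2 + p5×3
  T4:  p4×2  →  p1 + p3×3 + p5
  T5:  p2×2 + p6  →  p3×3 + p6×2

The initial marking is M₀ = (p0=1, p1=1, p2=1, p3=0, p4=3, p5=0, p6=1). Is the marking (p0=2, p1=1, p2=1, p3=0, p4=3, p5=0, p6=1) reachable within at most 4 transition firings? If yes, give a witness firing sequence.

NO — not reachable within 4 firings

depth 0: 1 marking
depth 1: 4 markings reached so far
depth 2: 4 markings reached so far
(frontier empty at depth 2; search complete)
target is not among the 4 markings reachable within 4 steps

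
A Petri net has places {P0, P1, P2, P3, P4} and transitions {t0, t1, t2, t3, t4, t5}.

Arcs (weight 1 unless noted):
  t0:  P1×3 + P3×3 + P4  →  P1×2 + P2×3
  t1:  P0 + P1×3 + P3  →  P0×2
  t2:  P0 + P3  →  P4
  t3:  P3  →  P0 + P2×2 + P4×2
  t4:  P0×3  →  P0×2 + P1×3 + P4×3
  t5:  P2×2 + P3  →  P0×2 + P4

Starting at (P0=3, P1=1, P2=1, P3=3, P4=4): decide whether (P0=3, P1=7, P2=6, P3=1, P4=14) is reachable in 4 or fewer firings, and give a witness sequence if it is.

depth 0: 1 marking
depth 1: 4 markings reached so far
depth 2: 12 markings reached so far
depth 3: 26 markings reached so far
depth 4: 41 markings reached so far
target is not among the 41 markings reachable within 4 steps

NO — not reachable within 4 firings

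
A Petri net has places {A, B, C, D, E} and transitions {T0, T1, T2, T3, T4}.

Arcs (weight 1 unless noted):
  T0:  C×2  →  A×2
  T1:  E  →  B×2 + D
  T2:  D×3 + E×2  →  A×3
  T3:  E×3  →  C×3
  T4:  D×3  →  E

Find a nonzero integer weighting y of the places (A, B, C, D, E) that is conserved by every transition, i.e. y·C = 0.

Incidence matrix C (rows=places, cols=transitions):
       T0   T1   T2   T3   T4
    A   2    0    3    0    0
    B   0    2    0    0    0
    C  -2    0    0    3    0
    D   0    1   -3    0   -3
    E   0   -1   -2   -3    1

Candidate y = [3, 1, 3, 1, 3]; check y·C column-wise:
  col T0: 3·2 + 1·0 + 3·-2 + 1·0 + 3·0 = 0
  col T1: 3·0 + 1·2 + 3·0 + 1·1 + 3·-1 = 0
  col T2: 3·3 + 1·0 + 3·0 + 1·-3 + 3·-2 = 0
  col T3: 3·0 + 1·0 + 3·3 + 1·0 + 3·-3 = 0
  col T4: 3·0 + 1·0 + 3·0 + 1·-3 + 3·1 = 0

y = (A:3, B:1, C:3, D:1, E:3)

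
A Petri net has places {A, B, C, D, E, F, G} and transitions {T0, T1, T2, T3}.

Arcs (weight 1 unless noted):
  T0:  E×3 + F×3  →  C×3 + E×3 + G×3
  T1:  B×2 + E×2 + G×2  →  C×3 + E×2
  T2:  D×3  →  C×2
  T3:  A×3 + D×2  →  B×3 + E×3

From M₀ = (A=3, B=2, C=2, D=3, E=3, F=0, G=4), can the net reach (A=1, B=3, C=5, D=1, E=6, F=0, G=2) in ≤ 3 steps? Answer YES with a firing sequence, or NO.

NO — not reachable within 3 firings

depth 0: 1 marking
depth 1: 4 markings reached so far
depth 2: 6 markings reached so far
depth 3: 7 markings reached so far
target is not among the 7 markings reachable within 3 steps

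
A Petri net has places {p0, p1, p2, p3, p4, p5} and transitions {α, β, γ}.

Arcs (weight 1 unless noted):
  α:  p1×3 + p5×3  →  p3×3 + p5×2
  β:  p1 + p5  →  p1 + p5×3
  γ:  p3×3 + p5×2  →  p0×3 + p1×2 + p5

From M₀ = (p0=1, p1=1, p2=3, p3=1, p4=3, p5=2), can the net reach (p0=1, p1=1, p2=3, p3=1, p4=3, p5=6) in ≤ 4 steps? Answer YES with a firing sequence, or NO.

YES — reachable via ⟨β, β⟩ (2 firings)

step 1: fire β:  (p0=1, p1=1, p2=3, p3=1, p4=3, p5=2) → (p0=1, p1=1, p2=3, p3=1, p4=3, p5=4)
step 2: fire β:  (p0=1, p1=1, p2=3, p3=1, p4=3, p5=4) → (p0=1, p1=1, p2=3, p3=1, p4=3, p5=6)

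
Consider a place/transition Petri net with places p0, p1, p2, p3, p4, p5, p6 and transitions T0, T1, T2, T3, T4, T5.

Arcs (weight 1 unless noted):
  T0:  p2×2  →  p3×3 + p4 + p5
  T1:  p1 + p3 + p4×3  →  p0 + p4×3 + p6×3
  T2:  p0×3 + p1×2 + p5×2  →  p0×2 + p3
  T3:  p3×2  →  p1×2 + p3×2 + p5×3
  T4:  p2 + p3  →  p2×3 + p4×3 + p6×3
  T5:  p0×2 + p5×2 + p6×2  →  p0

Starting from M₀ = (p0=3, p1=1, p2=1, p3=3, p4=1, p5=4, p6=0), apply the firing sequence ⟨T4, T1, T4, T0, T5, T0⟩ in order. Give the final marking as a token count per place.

(p0=3, p1=0, p2=1, p3=6, p4=9, p5=4, p6=7)

step 1: fire T4:  (p0=3, p1=1, p2=1, p3=3, p4=1, p5=4, p6=0) → (p0=3, p1=1, p2=3, p3=2, p4=4, p5=4, p6=3)
step 2: fire T1:  (p0=3, p1=1, p2=3, p3=2, p4=4, p5=4, p6=3) → (p0=4, p1=0, p2=3, p3=1, p4=4, p5=4, p6=6)
step 3: fire T4:  (p0=4, p1=0, p2=3, p3=1, p4=4, p5=4, p6=6) → (p0=4, p1=0, p2=5, p3=0, p4=7, p5=4, p6=9)
step 4: fire T0:  (p0=4, p1=0, p2=5, p3=0, p4=7, p5=4, p6=9) → (p0=4, p1=0, p2=3, p3=3, p4=8, p5=5, p6=9)
step 5: fire T5:  (p0=4, p1=0, p2=3, p3=3, p4=8, p5=5, p6=9) → (p0=3, p1=0, p2=3, p3=3, p4=8, p5=3, p6=7)
step 6: fire T0:  (p0=3, p1=0, p2=3, p3=3, p4=8, p5=3, p6=7) → (p0=3, p1=0, p2=1, p3=6, p4=9, p5=4, p6=7)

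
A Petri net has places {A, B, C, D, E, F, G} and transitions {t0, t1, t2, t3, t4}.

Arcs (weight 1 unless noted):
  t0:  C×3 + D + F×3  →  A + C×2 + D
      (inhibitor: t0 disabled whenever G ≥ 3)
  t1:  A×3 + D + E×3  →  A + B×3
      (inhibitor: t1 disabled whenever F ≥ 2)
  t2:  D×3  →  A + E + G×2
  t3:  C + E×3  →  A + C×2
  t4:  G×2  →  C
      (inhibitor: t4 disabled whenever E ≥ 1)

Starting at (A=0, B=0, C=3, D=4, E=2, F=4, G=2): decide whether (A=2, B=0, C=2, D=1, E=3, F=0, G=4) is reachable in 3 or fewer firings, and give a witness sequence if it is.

NO — not reachable within 3 firings

depth 0: 1 marking
depth 1: 3 markings reached so far
depth 2: 5 markings reached so far
depth 3: 7 markings reached so far
target is not among the 7 markings reachable within 3 steps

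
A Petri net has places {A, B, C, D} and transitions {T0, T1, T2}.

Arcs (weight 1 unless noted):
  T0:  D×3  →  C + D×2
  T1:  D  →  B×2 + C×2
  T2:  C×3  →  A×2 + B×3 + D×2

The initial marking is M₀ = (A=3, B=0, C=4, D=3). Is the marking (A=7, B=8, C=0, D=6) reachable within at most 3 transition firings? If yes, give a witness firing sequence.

step 1: fire T1:  (A=3, B=0, C=4, D=3) → (A=3, B=2, C=6, D=2)
step 2: fire T2:  (A=3, B=2, C=6, D=2) → (A=5, B=5, C=3, D=4)
step 3: fire T2:  (A=5, B=5, C=3, D=4) → (A=7, B=8, C=0, D=6)

YES — reachable via ⟨T1, T2, T2⟩ (3 firings)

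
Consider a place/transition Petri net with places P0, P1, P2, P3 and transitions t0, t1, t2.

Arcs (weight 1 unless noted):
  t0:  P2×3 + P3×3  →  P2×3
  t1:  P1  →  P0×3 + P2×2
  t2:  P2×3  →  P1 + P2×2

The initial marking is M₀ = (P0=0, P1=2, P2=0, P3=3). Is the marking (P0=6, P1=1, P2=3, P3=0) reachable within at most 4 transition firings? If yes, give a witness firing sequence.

YES — reachable via ⟨t1, t1, t0, t2⟩ (4 firings)

step 1: fire t1:  (P0=0, P1=2, P2=0, P3=3) → (P0=3, P1=1, P2=2, P3=3)
step 2: fire t1:  (P0=3, P1=1, P2=2, P3=3) → (P0=6, P1=0, P2=4, P3=3)
step 3: fire t0:  (P0=6, P1=0, P2=4, P3=3) → (P0=6, P1=0, P2=4, P3=0)
step 4: fire t2:  (P0=6, P1=0, P2=4, P3=0) → (P0=6, P1=1, P2=3, P3=0)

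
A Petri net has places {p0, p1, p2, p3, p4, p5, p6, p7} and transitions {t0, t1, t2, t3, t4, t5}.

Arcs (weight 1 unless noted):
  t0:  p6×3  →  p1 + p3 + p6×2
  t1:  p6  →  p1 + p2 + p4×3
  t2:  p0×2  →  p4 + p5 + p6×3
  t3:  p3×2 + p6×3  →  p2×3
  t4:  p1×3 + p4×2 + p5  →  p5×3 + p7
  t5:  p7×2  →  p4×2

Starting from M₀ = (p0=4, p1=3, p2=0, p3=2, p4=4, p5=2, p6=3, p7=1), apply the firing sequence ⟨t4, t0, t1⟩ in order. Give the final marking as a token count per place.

step 1: fire t4:  (p0=4, p1=3, p2=0, p3=2, p4=4, p5=2, p6=3, p7=1) → (p0=4, p1=0, p2=0, p3=2, p4=2, p5=4, p6=3, p7=2)
step 2: fire t0:  (p0=4, p1=0, p2=0, p3=2, p4=2, p5=4, p6=3, p7=2) → (p0=4, p1=1, p2=0, p3=3, p4=2, p5=4, p6=2, p7=2)
step 3: fire t1:  (p0=4, p1=1, p2=0, p3=3, p4=2, p5=4, p6=2, p7=2) → (p0=4, p1=2, p2=1, p3=3, p4=5, p5=4, p6=1, p7=2)

(p0=4, p1=2, p2=1, p3=3, p4=5, p5=4, p6=1, p7=2)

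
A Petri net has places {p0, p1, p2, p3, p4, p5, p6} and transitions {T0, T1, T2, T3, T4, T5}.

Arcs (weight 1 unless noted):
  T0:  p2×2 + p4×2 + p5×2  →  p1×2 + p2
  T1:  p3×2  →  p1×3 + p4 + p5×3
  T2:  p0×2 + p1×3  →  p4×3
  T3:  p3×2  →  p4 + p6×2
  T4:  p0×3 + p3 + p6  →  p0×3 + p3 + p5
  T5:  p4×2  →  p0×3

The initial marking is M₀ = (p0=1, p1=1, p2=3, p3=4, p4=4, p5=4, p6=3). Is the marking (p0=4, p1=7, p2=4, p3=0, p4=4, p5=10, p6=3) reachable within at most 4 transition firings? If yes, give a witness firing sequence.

NO — not reachable within 4 firings

depth 0: 1 marking
depth 1: 5 markings reached so far
depth 2: 16 markings reached so far
depth 3: 35 markings reached so far
depth 4: 65 markings reached so far
target is not among the 65 markings reachable within 4 steps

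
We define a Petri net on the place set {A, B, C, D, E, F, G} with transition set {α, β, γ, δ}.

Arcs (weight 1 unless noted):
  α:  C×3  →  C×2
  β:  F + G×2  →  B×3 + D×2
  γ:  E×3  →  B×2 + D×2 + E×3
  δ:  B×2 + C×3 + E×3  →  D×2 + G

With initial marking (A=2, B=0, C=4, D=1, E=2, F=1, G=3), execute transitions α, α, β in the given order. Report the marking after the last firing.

step 1: fire α:  (A=2, B=0, C=4, D=1, E=2, F=1, G=3) → (A=2, B=0, C=3, D=1, E=2, F=1, G=3)
step 2: fire α:  (A=2, B=0, C=3, D=1, E=2, F=1, G=3) → (A=2, B=0, C=2, D=1, E=2, F=1, G=3)
step 3: fire β:  (A=2, B=0, C=2, D=1, E=2, F=1, G=3) → (A=2, B=3, C=2, D=3, E=2, F=0, G=1)

(A=2, B=3, C=2, D=3, E=2, F=0, G=1)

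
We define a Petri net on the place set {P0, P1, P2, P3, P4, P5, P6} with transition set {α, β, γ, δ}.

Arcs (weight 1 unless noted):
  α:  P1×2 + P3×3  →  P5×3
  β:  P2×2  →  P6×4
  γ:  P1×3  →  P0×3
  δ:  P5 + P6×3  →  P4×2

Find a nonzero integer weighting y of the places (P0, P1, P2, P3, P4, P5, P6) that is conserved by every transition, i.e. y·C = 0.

Incidence matrix C (rows=places, cols=transitions):
        α    β    γ    δ
   P0   0    0    3    0
   P1  -2    0   -3    0
   P2   0   -2    0    0
   P3  -3    0    0    0
   P4   0    0    0    2
   P5   3    0    0   -1
   P6   0    4    0   -3

Candidate y = [3, 3, 0, -2, 0, 0, 0]; check y·C column-wise:
  col α: 3·0 + 3·-2 + -2·-3 + 0·3 = 0
  col β: 3·0 + 3·0 + 0·-2 + -2·0 + 0·4 = 0
  col γ: 3·3 + 3·-3 + -2·0 = 0
  col δ: 3·0 + 3·0 + -2·0 + 0·2 + 0·-1 + 0·-3 = 0

y = (P0:3, P1:3, P2:0, P3:-2, P4:0, P5:0, P6:0)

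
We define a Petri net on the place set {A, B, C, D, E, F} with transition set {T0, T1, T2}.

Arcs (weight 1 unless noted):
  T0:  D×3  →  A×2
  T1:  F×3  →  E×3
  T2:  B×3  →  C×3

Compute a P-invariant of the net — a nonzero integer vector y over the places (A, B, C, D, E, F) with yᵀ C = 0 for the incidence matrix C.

y = (A:0, B:1, C:1, D:0, E:0, F:0)

Incidence matrix C (rows=places, cols=transitions):
       T0   T1   T2
    A   2    0    0
    B   0    0   -3
    C   0    0    3
    D  -3    0    0
    E   0    3    0
    F   0   -3    0

Candidate y = [0, 1, 1, 0, 0, 0]; check y·C column-wise:
  col T0: 0·2 + 1·0 + 1·0 + 0·-3 = 0
  col T1: 1·0 + 1·0 + 0·3 + 0·-3 = 0
  col T2: 1·-3 + 1·3 = 0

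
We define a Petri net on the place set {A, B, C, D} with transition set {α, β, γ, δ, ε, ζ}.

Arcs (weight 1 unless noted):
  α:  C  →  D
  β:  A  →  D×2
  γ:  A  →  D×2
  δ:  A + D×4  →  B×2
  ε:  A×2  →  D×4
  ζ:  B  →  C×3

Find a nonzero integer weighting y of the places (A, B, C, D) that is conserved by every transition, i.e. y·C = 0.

y = (A:2, B:3, C:1, D:1)

Incidence matrix C (rows=places, cols=transitions):
        α    β    γ    δ    ε    ζ
    A   0   -1   -1   -1   -2    0
    B   0    0    0    2    0   -1
    C  -1    0    0    0    0    3
    D   1    2    2   -4    4    0

Candidate y = [2, 3, 1, 1]; check y·C column-wise:
  col α: 2·0 + 3·0 + 1·-1 + 1·1 = 0
  col β: 2·-1 + 3·0 + 1·0 + 1·2 = 0
  col γ: 2·-1 + 3·0 + 1·0 + 1·2 = 0
  col δ: 2·-1 + 3·2 + 1·0 + 1·-4 = 0
  col ε: 2·-2 + 3·0 + 1·0 + 1·4 = 0
  col ζ: 2·0 + 3·-1 + 1·3 + 1·0 = 0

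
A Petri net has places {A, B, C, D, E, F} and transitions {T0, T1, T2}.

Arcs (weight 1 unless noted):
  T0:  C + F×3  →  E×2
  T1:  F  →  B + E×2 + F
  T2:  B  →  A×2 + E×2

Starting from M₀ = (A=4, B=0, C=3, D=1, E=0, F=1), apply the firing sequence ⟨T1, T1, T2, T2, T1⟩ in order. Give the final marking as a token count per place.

(A=8, B=1, C=3, D=1, E=10, F=1)

step 1: fire T1:  (A=4, B=0, C=3, D=1, E=0, F=1) → (A=4, B=1, C=3, D=1, E=2, F=1)
step 2: fire T1:  (A=4, B=1, C=3, D=1, E=2, F=1) → (A=4, B=2, C=3, D=1, E=4, F=1)
step 3: fire T2:  (A=4, B=2, C=3, D=1, E=4, F=1) → (A=6, B=1, C=3, D=1, E=6, F=1)
step 4: fire T2:  (A=6, B=1, C=3, D=1, E=6, F=1) → (A=8, B=0, C=3, D=1, E=8, F=1)
step 5: fire T1:  (A=8, B=0, C=3, D=1, E=8, F=1) → (A=8, B=1, C=3, D=1, E=10, F=1)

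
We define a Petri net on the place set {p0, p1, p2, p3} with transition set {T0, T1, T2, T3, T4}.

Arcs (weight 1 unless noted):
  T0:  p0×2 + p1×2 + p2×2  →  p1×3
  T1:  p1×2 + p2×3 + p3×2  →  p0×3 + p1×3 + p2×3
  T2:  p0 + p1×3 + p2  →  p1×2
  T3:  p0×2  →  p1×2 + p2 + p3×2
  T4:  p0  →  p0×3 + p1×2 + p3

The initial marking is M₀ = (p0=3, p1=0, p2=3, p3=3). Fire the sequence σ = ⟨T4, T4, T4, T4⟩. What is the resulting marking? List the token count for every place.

(p0=11, p1=8, p2=3, p3=7)

step 1: fire T4:  (p0=3, p1=0, p2=3, p3=3) → (p0=5, p1=2, p2=3, p3=4)
step 2: fire T4:  (p0=5, p1=2, p2=3, p3=4) → (p0=7, p1=4, p2=3, p3=5)
step 3: fire T4:  (p0=7, p1=4, p2=3, p3=5) → (p0=9, p1=6, p2=3, p3=6)
step 4: fire T4:  (p0=9, p1=6, p2=3, p3=6) → (p0=11, p1=8, p2=3, p3=7)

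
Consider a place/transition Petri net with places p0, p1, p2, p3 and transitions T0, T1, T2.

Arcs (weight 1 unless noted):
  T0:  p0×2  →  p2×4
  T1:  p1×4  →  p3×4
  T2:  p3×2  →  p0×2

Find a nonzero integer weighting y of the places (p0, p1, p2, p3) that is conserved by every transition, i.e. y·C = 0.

y = (p0:2, p1:2, p2:1, p3:2)

Incidence matrix C (rows=places, cols=transitions):
       T0   T1   T2
   p0  -2    0    2
   p1   0   -4    0
   p2   4    0    0
   p3   0    4   -2

Candidate y = [2, 2, 1, 2]; check y·C column-wise:
  col T0: 2·-2 + 2·0 + 1·4 + 2·0 = 0
  col T1: 2·0 + 2·-4 + 1·0 + 2·4 = 0
  col T2: 2·2 + 2·0 + 1·0 + 2·-2 = 0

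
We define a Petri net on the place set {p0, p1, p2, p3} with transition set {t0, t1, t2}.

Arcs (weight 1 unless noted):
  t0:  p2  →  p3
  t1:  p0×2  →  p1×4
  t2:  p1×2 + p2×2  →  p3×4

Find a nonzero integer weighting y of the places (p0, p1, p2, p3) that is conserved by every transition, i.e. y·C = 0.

Incidence matrix C (rows=places, cols=transitions):
       t0   t1   t2
   p0   0   -2    0
   p1   0    4   -2
   p2  -1    0   -2
   p3   1    0    4

Candidate y = [2, 1, 1, 1]; check y·C column-wise:
  col t0: 2·0 + 1·0 + 1·-1 + 1·1 = 0
  col t1: 2·-2 + 1·4 + 1·0 + 1·0 = 0
  col t2: 2·0 + 1·-2 + 1·-2 + 1·4 = 0

y = (p0:2, p1:1, p2:1, p3:1)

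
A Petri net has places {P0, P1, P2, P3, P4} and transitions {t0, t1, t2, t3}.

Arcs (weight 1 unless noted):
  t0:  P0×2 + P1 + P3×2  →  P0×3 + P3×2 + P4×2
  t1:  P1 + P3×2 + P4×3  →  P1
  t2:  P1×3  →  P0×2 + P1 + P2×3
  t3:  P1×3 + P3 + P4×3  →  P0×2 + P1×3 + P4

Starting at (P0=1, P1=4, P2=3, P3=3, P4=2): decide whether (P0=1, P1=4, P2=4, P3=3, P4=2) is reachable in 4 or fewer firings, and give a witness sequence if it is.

NO — not reachable within 4 firings

depth 0: 1 marking
depth 1: 2 markings reached so far
depth 2: 3 markings reached so far
depth 3: 5 markings reached so far
depth 4: 5 markings reached so far
(frontier empty at depth 4; search complete)
target is not among the 5 markings reachable within 4 steps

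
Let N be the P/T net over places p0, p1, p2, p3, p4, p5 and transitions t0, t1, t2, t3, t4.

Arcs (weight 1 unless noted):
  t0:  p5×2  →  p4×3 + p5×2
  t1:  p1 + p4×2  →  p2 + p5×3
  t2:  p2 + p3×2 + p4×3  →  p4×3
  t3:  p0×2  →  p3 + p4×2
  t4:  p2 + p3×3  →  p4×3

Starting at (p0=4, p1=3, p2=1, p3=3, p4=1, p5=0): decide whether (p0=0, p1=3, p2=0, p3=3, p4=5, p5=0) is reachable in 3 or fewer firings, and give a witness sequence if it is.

step 1: fire t3:  (p0=4, p1=3, p2=1, p3=3, p4=1, p5=0) → (p0=2, p1=3, p2=1, p3=4, p4=3, p5=0)
step 2: fire t2:  (p0=2, p1=3, p2=1, p3=4, p4=3, p5=0) → (p0=2, p1=3, p2=0, p3=2, p4=3, p5=0)
step 3: fire t3:  (p0=2, p1=3, p2=0, p3=2, p4=3, p5=0) → (p0=0, p1=3, p2=0, p3=3, p4=5, p5=0)

YES — reachable via ⟨t3, t2, t3⟩ (3 firings)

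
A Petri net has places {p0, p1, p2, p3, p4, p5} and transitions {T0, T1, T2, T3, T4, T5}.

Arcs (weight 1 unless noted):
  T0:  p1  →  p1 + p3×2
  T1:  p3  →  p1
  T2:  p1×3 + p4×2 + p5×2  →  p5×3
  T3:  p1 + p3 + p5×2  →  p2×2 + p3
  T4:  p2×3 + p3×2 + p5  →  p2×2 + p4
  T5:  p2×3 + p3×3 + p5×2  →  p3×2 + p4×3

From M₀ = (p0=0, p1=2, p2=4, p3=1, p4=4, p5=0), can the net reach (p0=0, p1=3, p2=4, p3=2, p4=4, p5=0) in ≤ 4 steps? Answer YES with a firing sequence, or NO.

YES — reachable via ⟨T0, T1⟩ (2 firings)

step 1: fire T0:  (p0=0, p1=2, p2=4, p3=1, p4=4, p5=0) → (p0=0, p1=2, p2=4, p3=3, p4=4, p5=0)
step 2: fire T1:  (p0=0, p1=2, p2=4, p3=3, p4=4, p5=0) → (p0=0, p1=3, p2=4, p3=2, p4=4, p5=0)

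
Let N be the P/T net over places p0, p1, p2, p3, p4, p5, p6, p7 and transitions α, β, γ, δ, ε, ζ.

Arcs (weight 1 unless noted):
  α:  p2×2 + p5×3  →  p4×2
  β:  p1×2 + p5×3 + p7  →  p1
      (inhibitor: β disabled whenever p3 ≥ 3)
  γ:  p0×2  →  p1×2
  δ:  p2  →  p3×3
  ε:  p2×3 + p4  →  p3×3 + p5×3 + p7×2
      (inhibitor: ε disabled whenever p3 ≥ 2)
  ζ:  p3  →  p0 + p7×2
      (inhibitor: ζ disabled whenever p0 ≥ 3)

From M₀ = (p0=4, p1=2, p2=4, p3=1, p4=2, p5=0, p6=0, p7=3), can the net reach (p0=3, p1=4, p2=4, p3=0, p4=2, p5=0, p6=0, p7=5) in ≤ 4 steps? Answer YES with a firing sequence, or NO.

step 1: fire γ:  (p0=4, p1=2, p2=4, p3=1, p4=2, p5=0, p6=0, p7=3) → (p0=2, p1=4, p2=4, p3=1, p4=2, p5=0, p6=0, p7=3)
step 2: fire ζ:  (p0=2, p1=4, p2=4, p3=1, p4=2, p5=0, p6=0, p7=3) → (p0=3, p1=4, p2=4, p3=0, p4=2, p5=0, p6=0, p7=5)

YES — reachable via ⟨γ, ζ⟩ (2 firings)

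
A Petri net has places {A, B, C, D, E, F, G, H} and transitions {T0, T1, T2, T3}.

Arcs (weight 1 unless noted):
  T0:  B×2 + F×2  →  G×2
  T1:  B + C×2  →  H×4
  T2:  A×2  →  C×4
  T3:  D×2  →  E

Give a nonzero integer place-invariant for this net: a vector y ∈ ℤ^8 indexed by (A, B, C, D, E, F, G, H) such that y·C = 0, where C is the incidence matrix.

y = (A:0, B:0, C:0, D:1, E:2, F:0, G:0, H:0)

Incidence matrix C (rows=places, cols=transitions):
       T0   T1   T2   T3
    A   0    0   -2    0
    B  -2   -1    0    0
    C   0   -2    4    0
    D   0    0    0   -2
    E   0    0    0    1
    F  -2    0    0    0
    G   2    0    0    0
    H   0    4    0    0

Candidate y = [0, 0, 0, 1, 2, 0, 0, 0]; check y·C column-wise:
  col T0: 0·-2 + 1·0 + 2·0 + 0·-2 + 0·2 = 0
  col T1: 0·-1 + 0·-2 + 1·0 + 2·0 + 0·4 = 0
  col T2: 0·-2 + 0·4 + 1·0 + 2·0 = 0
  col T3: 1·-2 + 2·1 = 0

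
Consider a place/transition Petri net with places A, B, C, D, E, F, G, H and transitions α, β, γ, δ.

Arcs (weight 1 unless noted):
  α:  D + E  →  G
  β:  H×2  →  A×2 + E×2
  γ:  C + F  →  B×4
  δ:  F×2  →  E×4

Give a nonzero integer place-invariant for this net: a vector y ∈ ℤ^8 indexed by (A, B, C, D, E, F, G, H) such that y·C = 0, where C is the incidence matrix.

y = (A:0, B:1, C:4, D:0, E:0, F:0, G:0, H:0)

Incidence matrix C (rows=places, cols=transitions):
        α    β    γ    δ
    A   0    2    0    0
    B   0    0    4    0
    C   0    0   -1    0
    D  -1    0    0    0
    E  -1    2    0    4
    F   0    0   -1   -2
    G   1    0    0    0
    H   0   -2    0    0

Candidate y = [0, 1, 4, 0, 0, 0, 0, 0]; check y·C column-wise:
  col α: 1·0 + 4·0 + 0·-1 + 0·-1 + 0·1 = 0
  col β: 0·2 + 1·0 + 4·0 + 0·2 + 0·-2 = 0
  col γ: 1·4 + 4·-1 + 0·-1 = 0
  col δ: 1·0 + 4·0 + 0·4 + 0·-2 = 0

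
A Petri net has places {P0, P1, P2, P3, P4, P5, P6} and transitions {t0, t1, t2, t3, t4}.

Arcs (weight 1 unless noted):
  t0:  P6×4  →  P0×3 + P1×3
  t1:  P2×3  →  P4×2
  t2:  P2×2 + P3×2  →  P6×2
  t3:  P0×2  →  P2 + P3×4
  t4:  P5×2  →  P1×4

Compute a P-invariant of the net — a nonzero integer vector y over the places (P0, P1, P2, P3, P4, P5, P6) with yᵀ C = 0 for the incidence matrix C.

Incidence matrix C (rows=places, cols=transitions):
       t0   t1   t2   t3   t4
   P0   3    0    0   -2    0
   P1   3    0    0    0    4
   P2   0   -3   -2    1    0
   P3   0    0   -2    4    0
   P4   0    2    0    0    0
   P5   0    0    0    0   -2
   P6  -4    0    2    0    0

Candidate y = [3, -3, -2, 2, -3, -6, 0]; check y·C column-wise:
  col t0: 3·3 + -3·3 + -2·0 + 2·0 + -3·0 + -6·0 + 0·-4 = 0
  col t1: 3·0 + -3·0 + -2·-3 + 2·0 + -3·2 + -6·0 = 0
  col t2: 3·0 + -3·0 + -2·-2 + 2·-2 + -3·0 + -6·0 + 0·2 = 0
  col t3: 3·-2 + -3·0 + -2·1 + 2·4 + -3·0 + -6·0 = 0
  col t4: 3·0 + -3·4 + -2·0 + 2·0 + -3·0 + -6·-2 = 0

y = (P0:3, P1:-3, P2:-2, P3:2, P4:-3, P5:-6, P6:0)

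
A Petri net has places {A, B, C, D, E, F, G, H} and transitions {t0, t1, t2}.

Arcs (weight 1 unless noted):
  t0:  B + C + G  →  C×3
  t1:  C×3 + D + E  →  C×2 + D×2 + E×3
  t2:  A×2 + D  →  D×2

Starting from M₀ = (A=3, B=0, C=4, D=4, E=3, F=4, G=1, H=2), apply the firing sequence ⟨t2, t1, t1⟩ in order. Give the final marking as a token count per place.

(A=1, B=0, C=2, D=7, E=7, F=4, G=1, H=2)

step 1: fire t2:  (A=3, B=0, C=4, D=4, E=3, F=4, G=1, H=2) → (A=1, B=0, C=4, D=5, E=3, F=4, G=1, H=2)
step 2: fire t1:  (A=1, B=0, C=4, D=5, E=3, F=4, G=1, H=2) → (A=1, B=0, C=3, D=6, E=5, F=4, G=1, H=2)
step 3: fire t1:  (A=1, B=0, C=3, D=6, E=5, F=4, G=1, H=2) → (A=1, B=0, C=2, D=7, E=7, F=4, G=1, H=2)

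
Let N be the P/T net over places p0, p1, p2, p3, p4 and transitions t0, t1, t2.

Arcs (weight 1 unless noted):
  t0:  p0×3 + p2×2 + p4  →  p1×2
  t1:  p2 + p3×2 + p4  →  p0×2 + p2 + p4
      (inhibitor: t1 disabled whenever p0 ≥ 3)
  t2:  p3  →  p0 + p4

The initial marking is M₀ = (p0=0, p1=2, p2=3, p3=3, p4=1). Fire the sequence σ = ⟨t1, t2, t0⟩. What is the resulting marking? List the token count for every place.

step 1: fire t1:  (p0=0, p1=2, p2=3, p3=3, p4=1) → (p0=2, p1=2, p2=3, p3=1, p4=1)
step 2: fire t2:  (p0=2, p1=2, p2=3, p3=1, p4=1) → (p0=3, p1=2, p2=3, p3=0, p4=2)
step 3: fire t0:  (p0=3, p1=2, p2=3, p3=0, p4=2) → (p0=0, p1=4, p2=1, p3=0, p4=1)

(p0=0, p1=4, p2=1, p3=0, p4=1)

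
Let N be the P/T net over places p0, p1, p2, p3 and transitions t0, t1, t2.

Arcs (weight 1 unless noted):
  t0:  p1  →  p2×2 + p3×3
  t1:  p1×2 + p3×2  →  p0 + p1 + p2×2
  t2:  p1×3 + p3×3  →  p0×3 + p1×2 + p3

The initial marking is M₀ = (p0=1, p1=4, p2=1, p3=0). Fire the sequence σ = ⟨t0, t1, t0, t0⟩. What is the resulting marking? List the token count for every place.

(p0=2, p1=0, p2=9, p3=7)

step 1: fire t0:  (p0=1, p1=4, p2=1, p3=0) → (p0=1, p1=3, p2=3, p3=3)
step 2: fire t1:  (p0=1, p1=3, p2=3, p3=3) → (p0=2, p1=2, p2=5, p3=1)
step 3: fire t0:  (p0=2, p1=2, p2=5, p3=1) → (p0=2, p1=1, p2=7, p3=4)
step 4: fire t0:  (p0=2, p1=1, p2=7, p3=4) → (p0=2, p1=0, p2=9, p3=7)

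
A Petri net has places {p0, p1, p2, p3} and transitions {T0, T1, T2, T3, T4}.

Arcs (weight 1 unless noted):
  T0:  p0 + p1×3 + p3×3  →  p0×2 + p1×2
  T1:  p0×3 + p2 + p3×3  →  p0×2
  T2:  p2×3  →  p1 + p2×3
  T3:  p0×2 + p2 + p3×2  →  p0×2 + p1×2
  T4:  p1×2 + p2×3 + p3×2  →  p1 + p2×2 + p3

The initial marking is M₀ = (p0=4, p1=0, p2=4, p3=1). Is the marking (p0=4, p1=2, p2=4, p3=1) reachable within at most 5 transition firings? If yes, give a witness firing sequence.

YES — reachable via ⟨T2, T2⟩ (2 firings)

step 1: fire T2:  (p0=4, p1=0, p2=4, p3=1) → (p0=4, p1=1, p2=4, p3=1)
step 2: fire T2:  (p0=4, p1=1, p2=4, p3=1) → (p0=4, p1=2, p2=4, p3=1)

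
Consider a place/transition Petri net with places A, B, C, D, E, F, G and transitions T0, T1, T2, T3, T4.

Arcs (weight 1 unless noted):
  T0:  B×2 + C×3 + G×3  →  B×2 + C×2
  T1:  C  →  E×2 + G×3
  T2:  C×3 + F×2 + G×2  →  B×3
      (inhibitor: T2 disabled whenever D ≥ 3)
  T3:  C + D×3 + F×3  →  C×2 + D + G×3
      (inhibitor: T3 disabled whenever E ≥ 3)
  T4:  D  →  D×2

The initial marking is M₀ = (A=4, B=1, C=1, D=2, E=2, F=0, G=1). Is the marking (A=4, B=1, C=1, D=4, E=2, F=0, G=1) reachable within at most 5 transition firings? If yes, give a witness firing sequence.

YES — reachable via ⟨T4, T4⟩ (2 firings)

step 1: fire T4:  (A=4, B=1, C=1, D=2, E=2, F=0, G=1) → (A=4, B=1, C=1, D=3, E=2, F=0, G=1)
step 2: fire T4:  (A=4, B=1, C=1, D=3, E=2, F=0, G=1) → (A=4, B=1, C=1, D=4, E=2, F=0, G=1)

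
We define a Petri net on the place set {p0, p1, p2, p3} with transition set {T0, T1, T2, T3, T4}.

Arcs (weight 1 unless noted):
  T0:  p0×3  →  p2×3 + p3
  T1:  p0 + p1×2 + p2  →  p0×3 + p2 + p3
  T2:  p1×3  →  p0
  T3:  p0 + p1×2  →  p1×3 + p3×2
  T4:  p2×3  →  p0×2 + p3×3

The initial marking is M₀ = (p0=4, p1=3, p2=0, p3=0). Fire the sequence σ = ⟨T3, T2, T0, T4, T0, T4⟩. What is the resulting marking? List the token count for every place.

step 1: fire T3:  (p0=4, p1=3, p2=0, p3=0) → (p0=3, p1=4, p2=0, p3=2)
step 2: fire T2:  (p0=3, p1=4, p2=0, p3=2) → (p0=4, p1=1, p2=0, p3=2)
step 3: fire T0:  (p0=4, p1=1, p2=0, p3=2) → (p0=1, p1=1, p2=3, p3=3)
step 4: fire T4:  (p0=1, p1=1, p2=3, p3=3) → (p0=3, p1=1, p2=0, p3=6)
step 5: fire T0:  (p0=3, p1=1, p2=0, p3=6) → (p0=0, p1=1, p2=3, p3=7)
step 6: fire T4:  (p0=0, p1=1, p2=3, p3=7) → (p0=2, p1=1, p2=0, p3=10)

(p0=2, p1=1, p2=0, p3=10)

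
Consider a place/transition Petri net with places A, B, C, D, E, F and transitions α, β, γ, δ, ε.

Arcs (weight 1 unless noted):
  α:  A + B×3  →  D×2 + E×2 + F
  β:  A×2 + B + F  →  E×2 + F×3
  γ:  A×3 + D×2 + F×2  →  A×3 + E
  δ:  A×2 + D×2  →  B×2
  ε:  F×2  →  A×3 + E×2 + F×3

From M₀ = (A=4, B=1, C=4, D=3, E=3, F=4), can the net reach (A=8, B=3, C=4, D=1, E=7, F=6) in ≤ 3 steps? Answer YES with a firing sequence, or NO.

step 1: fire δ:  (A=4, B=1, C=4, D=3, E=3, F=4) → (A=2, B=3, C=4, D=1, E=3, F=4)
step 2: fire ε:  (A=2, B=3, C=4, D=1, E=3, F=4) → (A=5, B=3, C=4, D=1, E=5, F=5)
step 3: fire ε:  (A=5, B=3, C=4, D=1, E=5, F=5) → (A=8, B=3, C=4, D=1, E=7, F=6)

YES — reachable via ⟨δ, ε, ε⟩ (3 firings)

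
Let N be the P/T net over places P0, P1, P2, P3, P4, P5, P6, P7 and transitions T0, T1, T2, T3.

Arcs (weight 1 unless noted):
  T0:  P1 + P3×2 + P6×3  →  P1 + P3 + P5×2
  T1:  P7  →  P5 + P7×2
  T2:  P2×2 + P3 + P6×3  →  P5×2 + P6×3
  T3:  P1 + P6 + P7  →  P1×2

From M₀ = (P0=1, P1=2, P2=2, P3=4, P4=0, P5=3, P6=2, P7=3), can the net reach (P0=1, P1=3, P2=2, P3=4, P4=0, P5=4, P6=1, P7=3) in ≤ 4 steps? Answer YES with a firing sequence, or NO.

YES — reachable via ⟨T1, T3⟩ (2 firings)

step 1: fire T1:  (P0=1, P1=2, P2=2, P3=4, P4=0, P5=3, P6=2, P7=3) → (P0=1, P1=2, P2=2, P3=4, P4=0, P5=4, P6=2, P7=4)
step 2: fire T3:  (P0=1, P1=2, P2=2, P3=4, P4=0, P5=4, P6=2, P7=4) → (P0=1, P1=3, P2=2, P3=4, P4=0, P5=4, P6=1, P7=3)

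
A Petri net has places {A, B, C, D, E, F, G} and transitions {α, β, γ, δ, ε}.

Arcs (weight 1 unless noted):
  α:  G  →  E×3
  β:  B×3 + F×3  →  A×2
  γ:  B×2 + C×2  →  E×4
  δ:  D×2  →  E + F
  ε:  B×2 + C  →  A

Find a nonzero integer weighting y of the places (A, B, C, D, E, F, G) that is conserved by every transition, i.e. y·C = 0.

Incidence matrix C (rows=places, cols=transitions):
        α    β    γ    δ    ε
    A   0    2    0    0    1
    B   0   -3   -2    0   -2
    C   0    0   -2    0   -1
    D   0    0    0   -2    0
    E   3    0    4    1    0
    F   0   -3    0    1    0
    G  -1    0    0    0    0

Candidate y = [6, 6, -6, -1, 0, -2, 0]; check y·C column-wise:
  col α: 6·0 + 6·0 + -6·0 + -1·0 + 0·3 + -2·0 + 0·-1 = 0
  col β: 6·2 + 6·-3 + -6·0 + -1·0 + -2·-3 = 0
  col γ: 6·0 + 6·-2 + -6·-2 + -1·0 + 0·4 + -2·0 = 0
  col δ: 6·0 + 6·0 + -6·0 + -1·-2 + 0·1 + -2·1 = 0
  col ε: 6·1 + 6·-2 + -6·-1 + -1·0 + -2·0 = 0

y = (A:6, B:6, C:-6, D:-1, E:0, F:-2, G:0)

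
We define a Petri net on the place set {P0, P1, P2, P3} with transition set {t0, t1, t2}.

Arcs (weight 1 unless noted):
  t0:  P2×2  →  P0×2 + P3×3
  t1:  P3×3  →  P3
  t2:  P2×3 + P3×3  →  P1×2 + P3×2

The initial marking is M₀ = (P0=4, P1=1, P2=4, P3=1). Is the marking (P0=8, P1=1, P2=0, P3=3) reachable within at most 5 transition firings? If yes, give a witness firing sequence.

YES — reachable via ⟨t0, t0, t1, t1⟩ (4 firings)

step 1: fire t0:  (P0=4, P1=1, P2=4, P3=1) → (P0=6, P1=1, P2=2, P3=4)
step 2: fire t0:  (P0=6, P1=1, P2=2, P3=4) → (P0=8, P1=1, P2=0, P3=7)
step 3: fire t1:  (P0=8, P1=1, P2=0, P3=7) → (P0=8, P1=1, P2=0, P3=5)
step 4: fire t1:  (P0=8, P1=1, P2=0, P3=5) → (P0=8, P1=1, P2=0, P3=3)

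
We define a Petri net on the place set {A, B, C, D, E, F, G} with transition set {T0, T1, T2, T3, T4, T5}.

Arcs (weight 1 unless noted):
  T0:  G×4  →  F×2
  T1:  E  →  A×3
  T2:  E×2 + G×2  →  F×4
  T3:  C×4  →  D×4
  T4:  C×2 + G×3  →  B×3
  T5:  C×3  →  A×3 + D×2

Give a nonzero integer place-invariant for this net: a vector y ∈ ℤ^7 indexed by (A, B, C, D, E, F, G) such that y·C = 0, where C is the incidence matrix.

y = (A:1, B:3, C:3, D:3, E:3, F:2, G:1)

Incidence matrix C (rows=places, cols=transitions):
       T0   T1   T2   T3   T4   T5
    A   0    3    0    0    0    3
    B   0    0    0    0    3    0
    C   0    0    0   -4   -2   -3
    D   0    0    0    4    0    2
    E   0   -1   -2    0    0    0
    F   2    0    4    0    0    0
    G  -4    0   -2    0   -3    0

Candidate y = [1, 3, 3, 3, 3, 2, 1]; check y·C column-wise:
  col T0: 1·0 + 3·0 + 3·0 + 3·0 + 3·0 + 2·2 + 1·-4 = 0
  col T1: 1·3 + 3·0 + 3·0 + 3·0 + 3·-1 + 2·0 + 1·0 = 0
  col T2: 1·0 + 3·0 + 3·0 + 3·0 + 3·-2 + 2·4 + 1·-2 = 0
  col T3: 1·0 + 3·0 + 3·-4 + 3·4 + 3·0 + 2·0 + 1·0 = 0
  col T4: 1·0 + 3·3 + 3·-2 + 3·0 + 3·0 + 2·0 + 1·-3 = 0
  col T5: 1·3 + 3·0 + 3·-3 + 3·2 + 3·0 + 2·0 + 1·0 = 0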